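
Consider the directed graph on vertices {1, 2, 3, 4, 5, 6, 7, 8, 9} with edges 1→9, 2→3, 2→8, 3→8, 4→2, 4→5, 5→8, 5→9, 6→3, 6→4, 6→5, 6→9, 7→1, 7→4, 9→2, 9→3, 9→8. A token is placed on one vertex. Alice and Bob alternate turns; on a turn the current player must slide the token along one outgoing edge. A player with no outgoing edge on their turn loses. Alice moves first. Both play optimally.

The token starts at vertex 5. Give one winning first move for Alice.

Compute win/loss labels from the base case upward. A position with no move is L. Any other position is W if it can reach an L in one move, else L.
Every edge goes from a vertex to one that appears earlier in the order 8, 3, 2, 9, 5, 4, 1, 6, 7, so processing vertices in that order labels each vertex after all of its successors.
8: no outgoing edge → L
3: reaches L-position 8 → W
2: reaches L-position 8 → W
9: reaches L-position 8 → W
5: reaches L-position 8 → W
4: only reaches 5(W), 2(W), all W → L
1: only reaches 9(W), which is W → L
6: reaches L-position 4 → W
7: reaches L-position 1 → W
From 5, the L positions reachable in one move are: 8.

Move to 8.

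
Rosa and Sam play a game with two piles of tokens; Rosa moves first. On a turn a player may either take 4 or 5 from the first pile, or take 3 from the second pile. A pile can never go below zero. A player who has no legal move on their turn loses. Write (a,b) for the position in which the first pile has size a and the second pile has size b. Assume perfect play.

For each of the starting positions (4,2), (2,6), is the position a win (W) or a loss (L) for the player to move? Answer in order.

Positions with no move are L. A position that does have a move is losing for the player to move precisely when every available move leads to a winning position for the opponent. Fill in the labels:
No move ever increases a pile, so every position that can arise here has a ≤ 4 and b ≤ 6; it is enough to label the cells with 0 ≤ a ≤ 4 and 0 ≤ b ≤ 6.
Every move lowers a or b (never raises either), so fill the grid row by row in increasing a, and left to right within a row: each cell's successors are then already labelled.
      b=0  b=1  b=2  b=3  b=4  b=5  b=6
a=0:    L    L    L    W    W    W    L
a=1:    L    L    L    W    W    W    L
a=2:    L    L    L    W    W    W    L
a=3:    L    L    L    W    W    W    L
a=4:    W    W    W    L    L    L    W
Cells with no legal move (terminal, hence L): (0,0), (0,1), (0,2), (1,0), (1,1), (1,2), (2,0), (2,1), (2,2), (3,0), (3,1), (3,2).
The remaining L cells, each justified by listing all of its moves:
(0,6): →(0,3)(W) only, which is W, so L
(1,6): →(1,3)(W) only, which is W, so L
(2,6): →(2,3)(W) only, which is W, so L
(3,6): →(3,3)(W) only, which is W, so L
(4,3): →(0,3)(W), (4,0)(W) — all W, so L
(4,4): →(0,4)(W), (4,1)(W) — all W, so L
(4,5): →(0,5)(W), (4,2)(W) — all W, so L
Every other cell has at least one move into one of the L cells above, so it is W.
(4,2): the move to (0,2) reaches an L cell, so W
(2,6): one of the L cells justified above, so L

(4,2): W, (2,6): L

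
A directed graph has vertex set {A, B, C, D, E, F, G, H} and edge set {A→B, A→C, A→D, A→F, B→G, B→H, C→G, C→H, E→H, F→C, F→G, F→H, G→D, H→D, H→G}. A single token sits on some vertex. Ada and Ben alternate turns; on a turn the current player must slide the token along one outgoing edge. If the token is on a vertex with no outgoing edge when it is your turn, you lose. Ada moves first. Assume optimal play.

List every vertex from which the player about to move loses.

Compute win/loss labels from the base case upward. A position with no move is L. Any other position is W if it can reach an L in one move, else L.
Every edge goes from a vertex to one that appears earlier in the order D, G, H, B, C, F, A, E, so processing vertices in that order labels each vertex after all of its successors.
D: no outgoing edge → L
G: W (go to D, an L position)
H: W (go to D, an L position)
B: L (options H(W), G(W) are all W)
C: L (options H(W), G(W) are all W)
F: W (go to C, an L position)
A: W (go to C, an L position)
E: L (sole option H(W) is W)
Reading off the rows marked L gives the requested list; there are 4 such vertices.

B, C, D, E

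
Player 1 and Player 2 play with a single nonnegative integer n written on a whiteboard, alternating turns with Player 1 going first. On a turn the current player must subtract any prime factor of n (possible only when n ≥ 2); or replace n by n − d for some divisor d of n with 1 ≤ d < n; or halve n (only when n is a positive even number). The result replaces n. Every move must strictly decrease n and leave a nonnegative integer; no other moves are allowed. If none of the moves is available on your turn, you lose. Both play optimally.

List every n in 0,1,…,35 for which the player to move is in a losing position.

0, 1, 4, 9, 14, 20, 26, 32, 35

Positions with no move are L. A position that does have a move is losing for the player to move precisely when every available move leads to a winning position for the opponent. Fill in the labels:
n=0: no move → L
n=1: no move → L
n=2: can move to 0, which is L ⇒ W
n=3: can move to 0, which is L ⇒ W
n=4: moves to 2(W), 3(W); every one is W ⇒ L
n=5: can move to 0, which is L ⇒ W
n=6: can move to 4, which is L ⇒ W
n=7: can move to 0, which is L ⇒ W
n=8: can move to 4, which is L ⇒ W
n=9: moves to 6(W), 8(W); every one is W ⇒ L
n=10: can move to 9, which is L ⇒ W
n=11: can move to 0, which is L ⇒ W
n=12: can move to 9, which is L ⇒ W
n=13: can move to 0, which is L ⇒ W
n=14: moves to 7(W), 12(W), 13(W); every one is W ⇒ L
n=15: can move to 14, which is L ⇒ W
n=16: can move to 14, which is L ⇒ W
n=17: can move to 0, which is L ⇒ W
n=18: can move to 9, which is L ⇒ W
n=19: can move to 0, which is L ⇒ W
n=20: moves to 10(W), 15(W), 16(W), 18(W), 19(W); every one is W ⇒ L
n=21: can move to 14, which is L ⇒ W
n=22: can move to 20, which is L ⇒ W
n=23: can move to 0, which is L ⇒ W
n=24: can move to 20, which is L ⇒ W
n=25: can move to 20, which is L ⇒ W
n=26: moves to 13(W), 24(W), 25(W); every one is W ⇒ L
n=27: can move to 26, which is L ⇒ W
n=28: can move to 14, which is L ⇒ W
n=29: can move to 0, which is L ⇒ W
n=30: can move to 20, which is L ⇒ W
n=31: can move to 0, which is L ⇒ W
n=32: moves to 16(W), 24(W), 28(W), 30(W), 31(W); every one is W ⇒ L
n=33: can move to 32, which is L ⇒ W
n=34: can move to 32, which is L ⇒ W
n=35: moves to 28(W), 30(W), 34(W); every one is W ⇒ L
The losing starting values of n are exactly the entries labelled L in this table (9 of them).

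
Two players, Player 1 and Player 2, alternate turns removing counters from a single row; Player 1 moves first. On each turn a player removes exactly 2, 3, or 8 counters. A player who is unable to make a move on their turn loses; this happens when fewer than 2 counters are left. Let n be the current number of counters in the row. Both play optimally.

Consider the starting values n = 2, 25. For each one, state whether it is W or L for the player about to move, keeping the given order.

2: W, 25: L

Use the standard recursion: the mover loses at a terminal position; elsewhere, the mover wins exactly when some move hands the opponent an L position.
n=0: no move → L
n=1: no move → L
n=2: →0(L), so W
n=3: →1(L), so W
n=4: →1(L), so W
n=5: →3(W), 2(W) — all W, so L
n=6: →4(W), 3(W) — all W, so L
n=7: →5(L), so W
n=8: →6(L), so W
n=9: →6(L), so W
n=10: →8(W), 7(W), 2(W) — all W, so L
n=11: →9(W), 8(W), 3(W) — all W, so L
n=12: →10(L), so W
n=13: →11(L), so W
n=14: →11(L), so W
n=15: →13(W), 12(W), 7(W) — all W, so L
n=16: →14(W), 13(W), 8(W) — all W, so L
n=17: →15(L), so W
n=18: →16(L), so W
n=19: →16(L), so W
n=20: →18(W), 17(W), 12(W) — all W, so L
n=21: →19(W), 18(W), 13(W) — all W, so L
n=22: →20(L), so W
n=23: →21(L), so W
n=24: →21(L), so W
n=25: →23(W), 22(W), 17(W) — all W, so L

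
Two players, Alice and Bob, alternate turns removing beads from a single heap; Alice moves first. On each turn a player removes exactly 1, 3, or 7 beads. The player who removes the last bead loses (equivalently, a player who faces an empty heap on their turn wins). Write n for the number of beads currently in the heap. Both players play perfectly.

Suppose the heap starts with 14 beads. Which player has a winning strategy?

Use the standard recursion: the mover wins at a terminal position; elsewhere, the mover wins exactly when some move hands the opponent an L position.
n=0: no move; the opponent has just taken the last bead and therefore loses → W
n=1: only reaches 0(W), which is W → L
n=2: reaches L-position 1 → W
n=3: only reaches 2(W), 0(W), all W → L
n=4: reaches L-position 3 → W
n=5: only reaches 4(W), 2(W), all W → L
n=6: reaches L-position 5 → W
n=7: only reaches 6(W), 4(W), 0(W), all W → L
n=8: reaches L-position 7 → W
n=9: only reaches 8(W), 6(W), 2(W), all W → L
n=10: reaches L-position 9 → W
n=11: only reaches 10(W), 8(W), 4(W), all W → L
n=12: reaches L-position 11 → W
n=13: only reaches 12(W), 10(W), 6(W), all W → L
n=14: reaches L-position 13 → W
From 14 Alice can remove 1, leaving 13, reaching an L position.

Alice wins.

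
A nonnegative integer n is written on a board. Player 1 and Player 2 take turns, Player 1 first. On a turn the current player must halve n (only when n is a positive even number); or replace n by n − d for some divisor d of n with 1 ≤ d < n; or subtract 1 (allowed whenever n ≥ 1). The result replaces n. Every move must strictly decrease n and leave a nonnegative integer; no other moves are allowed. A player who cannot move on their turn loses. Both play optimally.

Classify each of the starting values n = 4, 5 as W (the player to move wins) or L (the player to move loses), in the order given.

Build the W/L table. Terminal = L. A non-terminal position is W if it has a move to some L; otherwise it is L.
n=0: no move → L
n=1: W (go to 0, an L position)
n=2: L (sole option 1(W) is W)
n=3: W (go to 2, an L position)
n=4: W (go to 2, an L position)
n=5: L (sole option 4(W) is W)

4: W, 5: L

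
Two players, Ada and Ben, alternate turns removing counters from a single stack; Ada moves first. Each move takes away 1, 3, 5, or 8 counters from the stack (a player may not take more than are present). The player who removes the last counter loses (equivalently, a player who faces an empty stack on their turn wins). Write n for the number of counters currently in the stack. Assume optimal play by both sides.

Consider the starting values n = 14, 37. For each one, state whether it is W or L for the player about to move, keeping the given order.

Work bottom-up. With no move the player to move wins. Otherwise the position is W if at least one move leads to an L position for the opponent, and L if every move leads to a W.
n=0: no move; the opponent has just taken the last counter and therefore loses → W
n=1: →0(W) only, which is W, so L
n=2: →1(L), so W
n=3: →2(W), 0(W) — all W, so L
n=4: →3(L), so W
n=5: →4(W), 2(W), 0(W) — all W, so L
n=6: →5(L), so W
n=7: →6(W), 4(W), 2(W) — all W, so L
n=8: →7(L), so W
n=9: →1(L), so W
n=10: →7(L), so W
n=11: →3(L), so W
n=12: →7(L), so W
n=13: →5(L), so W
n=14: →13(W), 11(W), 9(W), 6(W) — all W, so L
n=15: →14(L), so W
n=16: →15(W), 13(W), 11(W), 8(W) — all W, so L
n=17: →16(L), so W
n=18: →17(W), 15(W), 13(W), 10(W) — all W, so L
n=19: →18(L), so W
n=20: →19(W), 17(W), 15(W), 12(W) — all W, so L
n=21: →20(L), so W
n=22: →14(L), so W
n=23: →20(L), so W
n=24: →16(L), so W
n=25: →20(L), so W
n=26: →18(L), so W
n=27: →26(W), 24(W), 22(W), 19(W) — all W, so L
n=28: →27(L), so W
n=29: →28(W), 26(W), 24(W), 21(W) — all W, so L
n=30: →29(L), so W
n=31: →30(W), 28(W), 26(W), 23(W) — all W, so L
n=32: →31(L), so W
n=33: →32(W), 30(W), 28(W), 25(W) — all W, so L
n=34: →33(L), so W
n=35: →27(L), so W
n=36: →33(L), so W
n=37: →29(L), so W

14: L, 37: W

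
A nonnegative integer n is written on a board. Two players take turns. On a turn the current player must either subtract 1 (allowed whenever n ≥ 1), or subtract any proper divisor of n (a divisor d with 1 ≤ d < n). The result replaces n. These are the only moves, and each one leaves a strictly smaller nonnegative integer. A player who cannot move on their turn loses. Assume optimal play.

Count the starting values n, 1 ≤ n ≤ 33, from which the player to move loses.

Build the W/L table. Terminal = L. A non-terminal position is W if it has a move to some L; otherwise it is L.
n=0: no move → L
n=1: can move to 0, which is L ⇒ W
n=2: the only move is to 1(W), a W ⇒ L
n=3: can move to 2, which is L ⇒ W
n=4: can move to 2, which is L ⇒ W
n=5: the only move is to 4(W), a W ⇒ L
n=6: can move to 5, which is L ⇒ W
n=7: the only move is to 6(W), a W ⇒ L
n=8: can move to 7, which is L ⇒ W
n=9: moves to 6(W), 8(W); every one is W ⇒ L
n=10: can move to 5, which is L ⇒ W
n=11: the only move is to 10(W), a W ⇒ L
n=12: can move to 9, which is L ⇒ W
n=13: the only move is to 12(W), a W ⇒ L
n=14: can move to 7, which is L ⇒ W
n=15: moves to 10(W), 12(W), 14(W); every one is W ⇒ L
n=16: can move to 15, which is L ⇒ W
n=17: the only move is to 16(W), a W ⇒ L
n=18: can move to 9, which is L ⇒ W
n=19: the only move is to 18(W), a W ⇒ L
n=20: can move to 15, which is L ⇒ W
n=21: moves to 14(W), 18(W), 20(W); every one is W ⇒ L
n=22: can move to 11, which is L ⇒ W
n=23: the only move is to 22(W), a W ⇒ L
n=24: can move to 21, which is L ⇒ W
n=25: moves to 20(W), 24(W); every one is W ⇒ L
n=26: can move to 13, which is L ⇒ W
n=27: moves to 18(W), 24(W), 26(W); every one is W ⇒ L
n=28: can move to 21, which is L ⇒ W
n=29: the only move is to 28(W), a W ⇒ L
n=30: can move to 15, which is L ⇒ W
n=31: the only move is to 30(W), a W ⇒ L
n=32: can move to 31, which is L ⇒ W
n=33: moves to 22(W), 30(W), 32(W); every one is W ⇒ L
L entries with 1 ≤ n ≤ 33 (n=0 is outside the asked range and is not counted): n = 2, 5, 7, 9, 11, 13, 15, 17, 19, 21, 23, 25, 27, 29, 31, 33; that makes 16.

16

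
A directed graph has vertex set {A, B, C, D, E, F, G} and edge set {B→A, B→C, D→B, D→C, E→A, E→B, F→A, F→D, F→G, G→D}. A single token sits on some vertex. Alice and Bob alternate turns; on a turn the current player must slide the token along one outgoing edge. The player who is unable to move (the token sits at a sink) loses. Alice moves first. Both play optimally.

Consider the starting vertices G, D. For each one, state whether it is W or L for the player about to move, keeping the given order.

G: L, D: W

Positions with no move are L. A position that does have a move is losing for the player to move precisely when every available move leads to a winning position for the opponent. Fill in the labels:
Every edge goes from a vertex to one that appears earlier in the order C, A, B, E, D, G, F, so processing vertices in that order labels each vertex after all of its successors.
C: no outgoing edge → L
A: no outgoing edge → L
B: can move to A, which is L ⇒ W
E: can move to A, which is L ⇒ W
D: can move to C, which is L ⇒ W
G: the only move is to D(W), a W ⇒ L
F: can move to G, which is L ⇒ W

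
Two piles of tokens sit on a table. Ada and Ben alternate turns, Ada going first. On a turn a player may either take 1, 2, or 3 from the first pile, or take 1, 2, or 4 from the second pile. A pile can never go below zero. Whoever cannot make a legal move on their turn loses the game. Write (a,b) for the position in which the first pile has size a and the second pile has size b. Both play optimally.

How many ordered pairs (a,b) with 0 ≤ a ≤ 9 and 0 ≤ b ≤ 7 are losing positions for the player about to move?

22

Label each position W (a win for the player to move) or L (a loss). A position with no legal move is L; any other position is W exactly when some move reaches an L, and L when every move reaches a W.
Every move lowers a or b (never raises either), so fill the grid row by row in increasing a, and left to right within a row: each cell's successors are then already labelled.
      b=0  b=1  b=2  b=3  b=4  b=5  b=6  b=7
a=0:    L    W    W    L    W    W    L    W
a=1:    W    L    W    W    L    W    W    L
a=2:    W    W    L    W    W    L    W    W
a=3:    W    W    W    W    W    W    W    W
a=4:    L    W    W    L    W    W    L    W
a=5:    W    L    W    W    L    W    W    L
a=6:    W    W    L    W    W    L    W    W
a=7:    W    W    W    W    W    W    W    W
a=8:    L    W    W    L    W    W    L    W
a=9:    W    L    W    W    L    W    W    L
Cells with no legal move (terminal, hence L): (0,0).
The remaining L cells, each justified by listing all of its moves:
(0,3): moves to (0,2)(W), (0,1)(W); every one is W ⇒ L
(0,6): moves to (0,5)(W), (0,4)(W), (0,2)(W); every one is W ⇒ L
(1,1): moves to (0,1)(W), (1,0)(W); every one is W ⇒ L
(1,4): moves to (0,4)(W), (1,3)(W), (1,2)(W), (1,0)(W); every one is W ⇒ L
(1,7): moves to (0,7)(W), (1,6)(W), (1,5)(W), (1,3)(W); every one is W ⇒ L
(2,2): moves to (1,2)(W), (0,2)(W), (2,1)(W), (2,0)(W); every one is W ⇒ L
(2,5): moves to (1,5)(W), (0,5)(W), (2,4)(W), (2,3)(W), (2,1)(W); every one is W ⇒ L
(4,0): moves to (3,0)(W), (2,0)(W), (1,0)(W); every one is W ⇒ L
(4,3): moves to (3,3)(W), (2,3)(W), (1,3)(W), (4,2)(W), (4,1)(W); every one is W ⇒ L
(4,6): moves to (3,6)(W), (2,6)(W), (1,6)(W), (4,5)(W), (4,4)(W), (4,2)(W); every one is W ⇒ L
(5,1): moves to (4,1)(W), (3,1)(W), (2,1)(W), (5,0)(W); every one is W ⇒ L
(5,4): moves to (4,4)(W), (3,4)(W), (2,4)(W), (5,3)(W), (5,2)(W), (5,0)(W); every one is W ⇒ L
(5,7): moves to (4,7)(W), (3,7)(W), (2,7)(W), (5,6)(W), (5,5)(W), (5,3)(W); every one is W ⇒ L
(6,2): moves to (5,2)(W), (4,2)(W), (3,2)(W), (6,1)(W), (6,0)(W); every one is W ⇒ L
(6,5): moves to (5,5)(W), (4,5)(W), (3,5)(W), (6,4)(W), (6,3)(W), (6,1)(W); every one is W ⇒ L
(8,0): moves to (7,0)(W), (6,0)(W), (5,0)(W); every one is W ⇒ L
(8,3): moves to (7,3)(W), (6,3)(W), (5,3)(W), (8,2)(W), (8,1)(W); every one is W ⇒ L
(8,6): moves to (7,6)(W), (6,6)(W), (5,6)(W), (8,5)(W), (8,4)(W), (8,2)(W); every one is W ⇒ L
(9,1): moves to (8,1)(W), (7,1)(W), (6,1)(W), (9,0)(W); every one is W ⇒ L
(9,4): moves to (8,4)(W), (7,4)(W), (6,4)(W), (9,3)(W), (9,2)(W), (9,0)(W); every one is W ⇒ L
(9,7): moves to (8,7)(W), (7,7)(W), (6,7)(W), (9,6)(W), (9,5)(W), (9,3)(W); every one is W ⇒ L
Every other cell has at least one move into one of the L cells above, so it is W.
L cells per row: a=0: 3, a=1: 3, a=2: 2, a=3: 0, a=4: 3, a=5: 3, a=6: 2, a=7: 0, a=8: 3, a=9: 3; total 22.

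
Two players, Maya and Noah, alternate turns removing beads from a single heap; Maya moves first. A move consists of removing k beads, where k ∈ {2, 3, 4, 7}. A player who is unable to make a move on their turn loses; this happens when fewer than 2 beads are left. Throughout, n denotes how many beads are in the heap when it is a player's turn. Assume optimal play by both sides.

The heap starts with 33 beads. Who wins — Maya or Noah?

Noah wins.

Label each position W (a win for the player to move) or L (a loss). A position with no legal move is L; any other position is W exactly when some move reaches an L, and L when every move reaches a W.
n=0: no move → L
n=1: no move → L
n=2: can move to 0, which is L ⇒ W
n=3: can move to 1, which is L ⇒ W
n=4: can move to 1, which is L ⇒ W
n=5: can move to 1, which is L ⇒ W
n=6: moves to 4(W), 3(W), 2(W); every one is W ⇒ L
n=7: can move to 0, which is L ⇒ W
n=8: can move to 6, which is L ⇒ W
n=9: can move to 6, which is L ⇒ W
n=10: can move to 6, which is L ⇒ W
n=11: moves to 9(W), 8(W), 7(W), 4(W); every one is W ⇒ L
n=12: moves to 10(W), 9(W), 8(W), 5(W); every one is W ⇒ L
n=13: can move to 11, which is L ⇒ W
n=14: can move to 12, which is L ⇒ W
n=15: can move to 12, which is L ⇒ W
n=16: can move to 12, which is L ⇒ W
n=17: moves to 15(W), 14(W), 13(W), 10(W); every one is W ⇒ L
n=18: can move to 11, which is L ⇒ W
n=19: can move to 17, which is L ⇒ W
n=20: can move to 17, which is L ⇒ W
n=21: can move to 17, which is L ⇒ W
n=22: moves to 20(W), 19(W), 18(W), 15(W); every one is W ⇒ L
n=23: moves to 21(W), 20(W), 19(W), 16(W); every one is W ⇒ L
n=24: can move to 22, which is L ⇒ W
n=25: can move to 23, which is L ⇒ W
n=26: can move to 23, which is L ⇒ W
n=27: can move to 23, which is L ⇒ W
n=28: moves to 26(W), 25(W), 24(W), 21(W); every one is W ⇒ L
n=29: can move to 22, which is L ⇒ W
n=30: can move to 28, which is L ⇒ W
n=31: can move to 28, which is L ⇒ W
n=32: can move to 28, which is L ⇒ W
n=33: moves to 31(W), 30(W), 29(W), 26(W); every one is W ⇒ L
The starting position 33 is L: whatever Maya does, the opponent receives a W position.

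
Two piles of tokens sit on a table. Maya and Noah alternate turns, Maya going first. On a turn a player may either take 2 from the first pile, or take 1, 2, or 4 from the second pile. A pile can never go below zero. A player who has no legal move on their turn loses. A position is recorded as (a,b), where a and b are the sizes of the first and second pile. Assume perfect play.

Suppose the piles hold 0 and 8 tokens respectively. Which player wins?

Compute win/loss labels from the base case upward. A position with no move is L. Any other position is W if it can reach an L in one move, else L.
No move ever increases a pile, so every position that can arise here has a ≤ 0 and b ≤ 8; it is enough to label the cells with 0 ≤ a ≤ 0 and 0 ≤ b ≤ 8.
Every move lowers a or b (never raises either), so fill the grid row by row in increasing a, and left to right within a row: each cell's successors are then already labelled.
      b=0  b=1  b=2  b=3  b=4  b=5  b=6  b=7  b=8
a=0:    L    W    W    L    W    W    L    W    W
Cells with no legal move (terminal, hence L): (0,0).
The remaining L cells, each justified by listing all of its moves:
(0,3): only reaches (0,2)(W), (0,1)(W), all W → L
(0,6): only reaches (0,5)(W), (0,4)(W), (0,2)(W), all W → L
Every other cell has at least one move into one of the L cells above, so it is W.
The starting position (0,8) is W: Maya should move to (0,6), handing over an L position.

Maya wins.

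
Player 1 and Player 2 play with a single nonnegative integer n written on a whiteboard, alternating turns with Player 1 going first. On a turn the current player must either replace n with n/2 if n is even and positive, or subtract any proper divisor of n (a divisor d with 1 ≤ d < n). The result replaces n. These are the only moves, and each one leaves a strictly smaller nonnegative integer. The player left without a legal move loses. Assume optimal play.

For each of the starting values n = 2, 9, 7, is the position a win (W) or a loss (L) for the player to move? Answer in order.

2: W, 9: L, 7: L

Build the W/L table. Terminal = L. A non-terminal position is W if it has a move to some L; otherwise it is L.
n=0: no move → L
n=1: no move → L
n=2: can move to 1, which is L ⇒ W
n=3: the only move is to 2(W), a W ⇒ L
n=4: can move to 3, which is L ⇒ W
n=5: the only move is to 4(W), a W ⇒ L
n=6: can move to 3, which is L ⇒ W
n=7: the only move is to 6(W), a W ⇒ L
n=8: can move to 7, which is L ⇒ W
n=9: moves to 6(W), 8(W); every one is W ⇒ L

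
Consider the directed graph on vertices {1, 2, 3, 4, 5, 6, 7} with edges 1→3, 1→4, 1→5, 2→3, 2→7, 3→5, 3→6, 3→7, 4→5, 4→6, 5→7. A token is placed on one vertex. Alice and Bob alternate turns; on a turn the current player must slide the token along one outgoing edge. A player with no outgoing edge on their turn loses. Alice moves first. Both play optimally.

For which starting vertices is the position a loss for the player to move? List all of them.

Classify positions by backward induction: terminal positions (no move available) are L. From any other position, the mover wins iff some move reaches an L.
Every edge goes from a vertex to one that appears earlier in the order 7, 6, 5, 3, 4, 2, 1, so processing vertices in that order labels each vertex after all of its successors.
7: no outgoing edge → L
6: no outgoing edge → L
5: reaches L-position 7 → W
3: reaches L-position 6 → W
4: reaches L-position 6 → W
2: reaches L-position 7 → W
1: only reaches 4(W), 3(W), 5(W), all W → L
The losing starting vertices are exactly the entries labelled L in this table (3 of them).

1, 6, 7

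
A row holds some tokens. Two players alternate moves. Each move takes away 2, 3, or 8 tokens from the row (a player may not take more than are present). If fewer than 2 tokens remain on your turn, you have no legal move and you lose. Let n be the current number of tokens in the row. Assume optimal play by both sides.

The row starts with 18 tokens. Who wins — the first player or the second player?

Compute win/loss labels from the base case upward. A position with no move is L. Any other position is W if it can reach an L in one move, else L.
n=0: no move → L
n=1: no move → L
n=2: can move to 0, which is L ⇒ W
n=3: can move to 1, which is L ⇒ W
n=4: can move to 1, which is L ⇒ W
n=5: moves to 3(W), 2(W); every one is W ⇒ L
n=6: moves to 4(W), 3(W); every one is W ⇒ L
n=7: can move to 5, which is L ⇒ W
n=8: can move to 6, which is L ⇒ W
n=9: can move to 6, which is L ⇒ W
n=10: moves to 8(W), 7(W), 2(W); every one is W ⇒ L
n=11: moves to 9(W), 8(W), 3(W); every one is W ⇒ L
n=12: can move to 10, which is L ⇒ W
n=13: can move to 11, which is L ⇒ W
n=14: can move to 11, which is L ⇒ W
n=15: moves to 13(W), 12(W), 7(W); every one is W ⇒ L
n=16: moves to 14(W), 13(W), 8(W); every one is W ⇒ L
n=17: can move to 15, which is L ⇒ W
n=18: can move to 16, which is L ⇒ W
The starting position 18 is W: the player to move should remove 2, leaving 16, handing over an L position.

The first player wins.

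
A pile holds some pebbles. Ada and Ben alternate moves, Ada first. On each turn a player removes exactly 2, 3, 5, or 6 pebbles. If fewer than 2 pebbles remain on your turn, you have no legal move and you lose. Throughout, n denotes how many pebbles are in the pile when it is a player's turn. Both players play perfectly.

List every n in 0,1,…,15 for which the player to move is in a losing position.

0, 1, 8, 9

Work bottom-up. With no move the player to move loses. Otherwise the position is W if at least one move leads to an L position for the opponent, and L if every move leads to a W.
n=0: no move → L
n=1: no move → L
n=2: reaches L-position 0 → W
n=3: reaches L-position 1 → W
n=4: reaches L-position 1 → W
n=5: reaches L-position 0 → W
n=6: reaches L-position 1 → W
n=7: reaches L-position 1 → W
n=8: only reaches 6(W), 5(W), 3(W), 2(W), all W → L
n=9: only reaches 7(W), 6(W), 4(W), 3(W), all W → L
n=10: reaches L-position 8 → W
n=11: reaches L-position 9 → W
n=12: reaches L-position 9 → W
n=13: reaches L-position 8 → W
n=14: reaches L-position 9 → W
n=15: reaches L-position 9 → W
Reading off the rows marked L gives the requested list; there are 4 such values of n.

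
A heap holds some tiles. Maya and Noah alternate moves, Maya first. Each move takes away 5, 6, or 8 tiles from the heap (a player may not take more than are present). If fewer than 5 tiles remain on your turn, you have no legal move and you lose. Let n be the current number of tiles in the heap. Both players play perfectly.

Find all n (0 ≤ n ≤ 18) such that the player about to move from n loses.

Label each position W (a win for the player to move) or L (a loss). A position with no legal move is L; any other position is W exactly when some move reaches an L, and L when every move reaches a W.
n=0: no move → L
n=1: no move → L
n=2: no move → L
n=3: no move → L
n=4: no move → L
n=5: reaches L-position 0 → W
n=6: reaches L-position 1 → W
n=7: reaches L-position 2 → W
n=8: reaches L-position 3 → W
n=9: reaches L-position 4 → W
n=10: reaches L-position 4 → W
n=11: reaches L-position 3 → W
n=12: reaches L-position 4 → W
n=13: only reaches 8(W), 7(W), 5(W), all W → L
n=14: only reaches 9(W), 8(W), 6(W), all W → L
n=15: only reaches 10(W), 9(W), 7(W), all W → L
n=16: only reaches 11(W), 10(W), 8(W), all W → L
n=17: only reaches 12(W), 11(W), 9(W), all W → L
n=18: reaches L-position 13 → W
Reading off the rows marked L gives the requested list; there are 10 such values of n.

0, 1, 2, 3, 4, 13, 14, 15, 16, 17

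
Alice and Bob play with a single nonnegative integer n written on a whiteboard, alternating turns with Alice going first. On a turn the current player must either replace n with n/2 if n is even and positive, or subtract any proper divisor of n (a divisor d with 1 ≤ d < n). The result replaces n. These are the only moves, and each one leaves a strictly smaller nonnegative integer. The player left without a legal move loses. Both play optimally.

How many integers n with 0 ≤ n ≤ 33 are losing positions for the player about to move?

18

Classify positions by backward induction: terminal positions (no move available) are L. From any other position, the mover wins iff some move reaches an L.
n=0: no move → L
n=1: no move → L
n=2: W (go to 1, an L position)
n=3: L (sole option 2(W) is W)
n=4: W (go to 3, an L position)
n=5: L (sole option 4(W) is W)
n=6: W (go to 3, an L position)
n=7: L (sole option 6(W) is W)
n=8: W (go to 7, an L position)
n=9: L (options 6(W), 8(W) are all W)
n=10: W (go to 5, an L position)
n=11: L (sole option 10(W) is W)
n=12: W (go to 9, an L position)
n=13: L (sole option 12(W) is W)
n=14: W (go to 7, an L position)
n=15: L (options 10(W), 12(W), 14(W) are all W)
n=16: W (go to 15, an L position)
n=17: L (sole option 16(W) is W)
n=18: W (go to 9, an L position)
n=19: L (sole option 18(W) is W)
n=20: W (go to 15, an L position)
n=21: L (options 14(W), 18(W), 20(W) are all W)
n=22: W (go to 11, an L position)
n=23: L (sole option 22(W) is W)
n=24: W (go to 21, an L position)
n=25: L (options 20(W), 24(W) are all W)
n=26: W (go to 13, an L position)
n=27: L (options 18(W), 24(W), 26(W) are all W)
n=28: W (go to 21, an L position)
n=29: L (sole option 28(W) is W)
n=30: W (go to 15, an L position)
n=31: L (sole option 30(W) is W)
n=32: W (go to 31, an L position)
n=33: L (options 22(W), 30(W), 32(W) are all W)
L entries with 0 ≤ n ≤ 33: n = 0, 1, 3, 5, 7, 9, 11, 13, 15, 17, 19, 21, 23, 25, 27, 29, 31, 33; that makes 18.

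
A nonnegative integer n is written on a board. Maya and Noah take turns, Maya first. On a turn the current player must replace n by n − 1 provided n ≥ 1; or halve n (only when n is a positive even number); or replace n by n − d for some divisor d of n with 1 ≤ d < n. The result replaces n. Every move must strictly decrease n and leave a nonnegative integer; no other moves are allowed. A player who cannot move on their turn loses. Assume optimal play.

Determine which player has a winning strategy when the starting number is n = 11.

Positions with no move are L. A position that does have a move is losing for the player to move precisely when every available move leads to a winning position for the opponent. Fill in the labels:
n=0: no move → L
n=1: W (go to 0, an L position)
n=2: L (sole option 1(W) is W)
n=3: W (go to 2, an L position)
n=4: W (go to 2, an L position)
n=5: L (sole option 4(W) is W)
n=6: W (go to 5, an L position)
n=7: L (sole option 6(W) is W)
n=8: W (go to 7, an L position)
n=9: L (options 6(W), 8(W) are all W)
n=10: W (go to 5, an L position)
n=11: L (sole option 10(W) is W)
The starting position 11 is L: whatever Maya does, the opponent receives a W position.

Noah wins.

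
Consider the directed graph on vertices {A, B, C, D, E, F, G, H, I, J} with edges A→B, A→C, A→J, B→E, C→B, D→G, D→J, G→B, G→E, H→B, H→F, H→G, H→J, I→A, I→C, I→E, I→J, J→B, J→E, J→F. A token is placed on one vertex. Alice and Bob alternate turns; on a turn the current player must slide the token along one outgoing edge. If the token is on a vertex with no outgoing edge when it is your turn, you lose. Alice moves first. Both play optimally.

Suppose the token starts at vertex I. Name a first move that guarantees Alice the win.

Build the W/L table. Terminal = L. A non-terminal position is W if it has a move to some L; otherwise it is L.
Every edge goes from a vertex to one that appears earlier in the order F, E, B, J, G, D, H, C, A, I, so processing vertices in that order labels each vertex after all of its successors.
F: no outgoing edge → L
E: no outgoing edge → L
B: →E(L), so W
J: →E(L), so W
G: →E(L), so W
D: →G(W), J(W) — all W, so L
H: →F(L), so W
C: →B(W) only, which is W, so L
A: →C(L), so W
I: →C(L), so W
From I, the L positions reachable in one move are: C, E. Any move reaching one of these is winning.

Move to C.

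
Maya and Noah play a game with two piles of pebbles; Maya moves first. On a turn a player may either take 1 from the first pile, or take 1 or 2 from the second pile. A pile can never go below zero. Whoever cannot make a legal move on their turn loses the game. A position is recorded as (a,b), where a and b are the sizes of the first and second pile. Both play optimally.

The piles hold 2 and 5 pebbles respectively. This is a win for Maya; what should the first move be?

Work bottom-up. With no move the player to move loses. Otherwise the position is W if at least one move leads to an L position for the opponent, and L if every move leads to a W.
No move ever increases a pile, so every position that can arise here has a ≤ 2 and b ≤ 5; it is enough to label the cells with 0 ≤ a ≤ 2 and 0 ≤ b ≤ 5.
Every move lowers a or b (never raises either), so fill the grid row by row in increasing a, and left to right within a row: each cell's successors are then already labelled.
      b=0  b=1  b=2  b=3  b=4  b=5
a=0:    L    W    W    L    W    W
a=1:    W    L    W    W    L    W
a=2:    L    W    W    L    W    W
Cells with no legal move (terminal, hence L): (0,0).
The remaining L cells, each justified by listing all of its moves:
(0,3): L (options (0,2)(W), (0,1)(W) are all W)
(1,1): L (options (0,1)(W), (1,0)(W) are all W)
(1,4): L (options (0,4)(W), (1,3)(W), (1,2)(W) are all W)
(2,0): L (sole option (1,0)(W) is W)
(2,3): L (options (1,3)(W), (2,2)(W), (2,1)(W) are all W)
Every other cell has at least one move into one of the L cells above, so it is W.
From (2,5), the L positions reachable in one move are: (2,3).

Move to (2,3).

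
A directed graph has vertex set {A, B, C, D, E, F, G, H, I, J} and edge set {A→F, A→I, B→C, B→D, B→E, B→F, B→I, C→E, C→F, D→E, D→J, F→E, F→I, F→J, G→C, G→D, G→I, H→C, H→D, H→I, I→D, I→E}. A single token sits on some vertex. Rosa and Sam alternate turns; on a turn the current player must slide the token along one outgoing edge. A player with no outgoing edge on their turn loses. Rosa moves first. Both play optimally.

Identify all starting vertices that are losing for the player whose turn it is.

A, E, G, H, J

Label each position W (a win for the player to move) or L (a loss). A position with no legal move is L; any other position is W exactly when some move reaches an L, and L when every move reaches a W.
Every edge goes from a vertex to one that appears earlier in the order E, J, D, I, F, C, H, B, G, A, so processing vertices in that order labels each vertex after all of its successors.
E: no outgoing edge → L
J: no outgoing edge → L
D: →J(L), so W
I: →E(L), so W
F: →J(L), so W
C: →E(L), so W
H: →C(W), I(W), D(W) — all W, so L
B: →E(L), so W
G: →C(W), I(W), D(W) — all W, so L
A: →F(W), I(W) — all W, so L
The losing starting vertices are exactly the entries labelled L in this table (5 of them).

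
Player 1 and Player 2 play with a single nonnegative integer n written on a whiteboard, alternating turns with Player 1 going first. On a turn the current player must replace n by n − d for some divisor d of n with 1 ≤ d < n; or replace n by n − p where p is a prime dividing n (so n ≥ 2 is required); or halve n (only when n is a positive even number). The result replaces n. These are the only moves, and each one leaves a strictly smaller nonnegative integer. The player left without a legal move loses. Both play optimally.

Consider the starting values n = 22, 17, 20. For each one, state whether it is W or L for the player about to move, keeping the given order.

Classify positions by backward induction: terminal positions (no move available) are L. From any other position, the mover wins iff some move reaches an L.
n=0: no move → L
n=1: no move → L
n=2: W (go to 0, an L position)
n=3: W (go to 0, an L position)
n=4: L (options 2(W), 3(W) are all W)
n=5: W (go to 0, an L position)
n=6: W (go to 4, an L position)
n=7: W (go to 0, an L position)
n=8: W (go to 4, an L position)
n=9: L (options 6(W), 8(W) are all W)
n=10: W (go to 9, an L position)
n=11: W (go to 0, an L position)
n=12: W (go to 9, an L position)
n=13: W (go to 0, an L position)
n=14: L (options 7(W), 12(W), 13(W) are all W)
n=15: W (go to 14, an L position)
n=16: W (go to 14, an L position)
n=17: W (go to 0, an L position)
n=18: W (go to 9, an L position)
n=19: W (go to 0, an L position)
n=20: L (options 10(W), 15(W), 16(W), 18(W), 19(W) are all W)
n=21: W (go to 14, an L position)
n=22: W (go to 20, an L position)

22: W, 17: W, 20: L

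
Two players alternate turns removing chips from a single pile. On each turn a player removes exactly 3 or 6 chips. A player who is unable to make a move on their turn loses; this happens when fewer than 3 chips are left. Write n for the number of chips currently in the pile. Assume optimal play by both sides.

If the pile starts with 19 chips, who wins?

Work bottom-up. With no move the player to move loses. Otherwise the position is W if at least one move leads to an L position for the opponent, and L if every move leads to a W.
n=0: no move → L
n=1: no move → L
n=2: no move → L
n=3: can move to 0, which is L ⇒ W
n=4: can move to 1, which is L ⇒ W
n=5: can move to 2, which is L ⇒ W
n=6: can move to 0, which is L ⇒ W
n=7: can move to 1, which is L ⇒ W
n=8: can move to 2, which is L ⇒ W
n=9: moves to 6(W), 3(W); every one is W ⇒ L
n=10: moves to 7(W), 4(W); every one is W ⇒ L
n=11: moves to 8(W), 5(W); every one is W ⇒ L
n=12: can move to 9, which is L ⇒ W
n=13: can move to 10, which is L ⇒ W
n=14: can move to 11, which is L ⇒ W
n=15: can move to 9, which is L ⇒ W
n=16: can move to 10, which is L ⇒ W
n=17: can move to 11, which is L ⇒ W
n=18: moves to 15(W), 12(W); every one is W ⇒ L
n=19: moves to 16(W), 13(W); every one is W ⇒ L
Every move from 19 reaches a W position, so the mover loses.

The second player wins.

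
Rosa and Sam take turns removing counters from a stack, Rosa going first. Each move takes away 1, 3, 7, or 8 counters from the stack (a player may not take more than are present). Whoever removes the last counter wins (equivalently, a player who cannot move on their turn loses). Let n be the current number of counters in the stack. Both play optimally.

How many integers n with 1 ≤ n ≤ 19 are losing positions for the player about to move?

Work bottom-up. With no move the player to move loses. Otherwise the position is W if at least one move leads to an L position for the opponent, and L if every move leads to a W.
n=0: no move → L
n=1: →0(L), so W
n=2: →1(W) only, which is W, so L
n=3: →2(L), so W
n=4: →3(W), 1(W) — all W, so L
n=5: →4(L), so W
n=6: →5(W), 3(W) — all W, so L
n=7: →6(L), so W
n=8: →0(L), so W
n=9: →6(L), so W
n=10: →2(L), so W
n=11: →4(L), so W
n=12: →4(L), so W
n=13: →6(L), so W
n=14: →6(L), so W
n=15: →14(W), 12(W), 8(W), 7(W) — all W, so L
n=16: →15(L), so W
n=17: →16(W), 14(W), 10(W), 9(W) — all W, so L
n=18: →17(L), so W
n=19: →18(W), 16(W), 12(W), 11(W) — all W, so L
L entries with 1 ≤ n ≤ 19 (n=0 is outside the asked range and is not counted): n = 2, 4, 6, 15, 17, 19; that makes 6.

6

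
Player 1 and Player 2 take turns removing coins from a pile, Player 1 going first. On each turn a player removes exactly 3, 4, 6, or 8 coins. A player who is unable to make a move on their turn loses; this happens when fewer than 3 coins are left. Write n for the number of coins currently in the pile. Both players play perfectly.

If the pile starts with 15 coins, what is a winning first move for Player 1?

Remove 3, leaving 12.

Use the standard recursion: the mover loses at a terminal position; elsewhere, the mover wins exactly when some move hands the opponent an L position.
n=0: no move → L
n=1: no move → L
n=2: no move → L
n=3: W (go to 0, an L position)
n=4: W (go to 1, an L position)
n=5: W (go to 2, an L position)
n=6: W (go to 2, an L position)
n=7: W (go to 1, an L position)
n=8: W (go to 2, an L position)
n=9: W (go to 1, an L position)
n=10: W (go to 2, an L position)
n=11: L (options 8(W), 7(W), 5(W), 3(W) are all W)
n=12: L (options 9(W), 8(W), 6(W), 4(W) are all W)
n=13: L (options 10(W), 9(W), 7(W), 5(W) are all W)
n=14: W (go to 11, an L position)
n=15: W (go to 12, an L position)
From 15, the L positions reachable in one move are: 12, 11. Any move reaching one of these is winning.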